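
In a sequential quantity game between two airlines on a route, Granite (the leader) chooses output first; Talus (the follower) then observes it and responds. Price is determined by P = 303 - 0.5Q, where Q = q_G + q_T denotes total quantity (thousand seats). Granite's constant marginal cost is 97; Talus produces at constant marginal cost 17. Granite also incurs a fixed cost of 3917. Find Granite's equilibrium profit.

52

The follower Talus best-responds to any q_G: π_T = (303 - 0.5Q)q_T - 17q_T.
Setting the follower's marginal profit to zero, 286 - (1/2)q_G - q_T = 0, i.e. q_T = (286 - (1/2)q_G).
The leader anticipates this reaction. Substituting into P = 303 - 0.5Q gives P = 160 - (1/4)q_G, so π_G = (160 - (1/4)q_G)q_G - 97q_G.
Maximising: ∂π_G/∂q_G = 63 - (1/2)q_G = 0, giving q_G = 126.
Then q_T = (286 - (1/2)·126) = 223.
Price P = 303 - (1/2)·349 = 257/2.
Granite's profit: (257/2 - 97)·126 - 3917 = 52.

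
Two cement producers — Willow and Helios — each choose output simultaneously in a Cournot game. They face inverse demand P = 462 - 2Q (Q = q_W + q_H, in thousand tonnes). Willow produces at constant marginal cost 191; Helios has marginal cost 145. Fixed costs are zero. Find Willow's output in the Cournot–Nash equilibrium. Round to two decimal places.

Willow's profit: π_W = (462 - 2Q)q_W - (191q_W). Setting ∂π_W/∂q_W = 0: 271 - 4q_W - 2(q_H) = 0.
Helios's profit: π_H = (462 - 2Q)q_H - (145q_H). Setting ∂π_H/∂q_H = 0: 317 - 4q_H - 2(q_W) = 0.
Best responses: q_W = (271 - 2q_H)/4, q_H = (317 - 2q_W)/4.
Solving the pair: q_W = 75/2, q_H = 121/2.

37.50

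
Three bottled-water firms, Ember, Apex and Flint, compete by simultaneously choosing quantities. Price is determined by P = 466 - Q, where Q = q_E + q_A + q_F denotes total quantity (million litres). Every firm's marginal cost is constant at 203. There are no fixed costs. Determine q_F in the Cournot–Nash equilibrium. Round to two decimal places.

A representative firm's profit is π_i = q_i(466 - Q) - 203q_i.
First-order condition (treating rivals' output as given): 263 - 2q_i - Σ_{j≠i} q_j = 0.
By symmetry each firm produces the same amount; substituting Σ_{j≠i} q_j = 2q_i yields q_i = 263/4.

65.75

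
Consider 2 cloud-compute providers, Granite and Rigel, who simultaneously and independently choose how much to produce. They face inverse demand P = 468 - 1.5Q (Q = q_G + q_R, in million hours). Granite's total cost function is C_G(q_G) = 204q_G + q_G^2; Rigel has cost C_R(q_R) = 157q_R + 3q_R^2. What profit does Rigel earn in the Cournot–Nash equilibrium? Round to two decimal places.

Granite's profit: π_G = (468 - 1.5Q)q_G - (204q_G + q_G²). Setting ∂π_G/∂q_G = 0: 264 - 5q_G - (3/2)(q_R) = 0.
Rigel's profit: π_R = (468 - 1.5Q)q_R - (157q_R + 3q_R²). Setting ∂π_R/∂q_R = 0: 311 - 9q_R - (3/2)(q_G) = 0.
So q_G = (264 - (3/2)q_R)/5 and q_R = (311 - (3/2)q_G)/9.
Solving the pair: q_G = 134/3, q_R = 244/9.
Price P = 468 - (3/2)·(646/9) = 1081/3.
Rigel's profit: (1081/3)·(244/9) - 157·(244/9) - 3(244/9)² = 3307.5556.

3307.56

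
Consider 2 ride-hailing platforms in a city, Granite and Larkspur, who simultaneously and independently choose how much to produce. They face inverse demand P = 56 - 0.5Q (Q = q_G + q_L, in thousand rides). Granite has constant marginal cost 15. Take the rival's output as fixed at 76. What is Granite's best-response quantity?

With the rival's output fixed at 76, Granite's profit is π_G = (56 - (1/2)·76 - (1/2)q_G)q_G - (15q_G) = (18 - (1/2)q_G)q_G - (15q_G).
∂π_G/∂q_G = 3 - q_G = 0, so q_G = 3.

3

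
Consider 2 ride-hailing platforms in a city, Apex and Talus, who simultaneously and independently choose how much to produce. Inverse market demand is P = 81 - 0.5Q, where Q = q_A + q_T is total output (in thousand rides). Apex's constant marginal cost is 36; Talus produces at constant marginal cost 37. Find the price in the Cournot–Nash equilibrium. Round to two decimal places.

Apex's profit: π_A = (81 - 0.5Q)q_A - (36q_A). Setting ∂π_A/∂q_A = 0: 45 - q_A - (1/2)(q_T) = 0.
Talus's profit: π_T = (81 - 0.5Q)q_T - (37q_T). Setting ∂π_T/∂q_T = 0: 44 - q_T - (1/2)(q_A) = 0.
Best responses: q_A = (45 - (1/2)q_T), q_T = (44 - (1/2)q_A).
Solving the pair: q_A = 92/3, q_T = 86/3.
Total output Q = 178/3, so price P = 81 - (1/2)·(178/3) = 154/3.

51.33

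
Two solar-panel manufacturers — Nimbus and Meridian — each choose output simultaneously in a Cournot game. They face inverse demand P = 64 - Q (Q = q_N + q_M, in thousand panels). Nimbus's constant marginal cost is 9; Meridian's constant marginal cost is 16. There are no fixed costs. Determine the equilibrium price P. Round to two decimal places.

Nimbus's profit: π_N = (64 - Q)q_N - (9q_N). Setting ∂π_N/∂q_N = 0: 55 - 2q_N - (q_M) = 0.
Meridian's profit: π_M = (64 - Q)q_M - (16q_M). Setting ∂π_M/∂q_M = 0: 48 - 2q_M - (q_N) = 0.
Rearranging gives the reaction functions q_N = (55 - q_M)/2 and q_M = (48 - q_N)/2.
Substituting one into the other gives q_N = 62/3 and q_M = 41/3.
Total output Q = 103/3, so price P = 64 - 103/3 = 89/3.

29.67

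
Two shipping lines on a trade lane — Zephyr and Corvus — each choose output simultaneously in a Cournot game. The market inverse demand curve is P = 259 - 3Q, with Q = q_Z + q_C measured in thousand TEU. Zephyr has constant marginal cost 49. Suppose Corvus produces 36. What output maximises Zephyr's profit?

17

With the rival's output fixed at 36, Zephyr's profit is π_Z = (259 - 3·36 - 3q_Z)q_Z - (49q_Z) = (151 - 3q_Z)q_Z - (49q_Z).
∂π_Z/∂q_Z = 102 - 6q_Z = 0, so q_Z = 17.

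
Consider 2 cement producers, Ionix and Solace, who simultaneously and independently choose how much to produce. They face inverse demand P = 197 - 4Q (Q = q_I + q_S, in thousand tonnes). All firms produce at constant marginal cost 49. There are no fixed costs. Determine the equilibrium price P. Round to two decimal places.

98.33

Each firm earns π_i = (197 - 4Q)q_i - 49q_i.
Setting ∂π_i/∂q_i = 0 with rivals' quantities fixed: 148 - 8q_i - 4q_j = 0.
By symmetry each firm produces the same amount; substituting q_j = q_i yields q_i = 148/12 = 37/3.
Total output Q = 74/3, so price P = 197 - 4·(74/3) = 295/3.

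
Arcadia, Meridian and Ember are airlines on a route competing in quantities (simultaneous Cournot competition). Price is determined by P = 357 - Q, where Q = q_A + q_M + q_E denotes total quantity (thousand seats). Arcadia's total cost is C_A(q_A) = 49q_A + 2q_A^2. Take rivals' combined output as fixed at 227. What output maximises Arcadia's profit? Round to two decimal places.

With rivals' combined output fixed at 227, Arcadia's profit is π_A = (357 - 227 - q_A)q_A - (49q_A + 2q_A²) = (130 - q_A)q_A - (49q_A + 2q_A²).
∂π_A/∂q_A = 81 - 6q_A = 0, so q_A = 27/2.

13.50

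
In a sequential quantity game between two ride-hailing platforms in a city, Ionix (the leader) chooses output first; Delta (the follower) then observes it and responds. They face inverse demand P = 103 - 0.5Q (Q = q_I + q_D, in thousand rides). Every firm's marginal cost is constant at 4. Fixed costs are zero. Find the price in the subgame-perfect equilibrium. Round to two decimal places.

28.75

Solve by backward induction. Given q_I, the follower Delta maximises π_D = (103 - (1/2)q_I - (1/2)q_D)q_D - 4q_D.
Follower FOC: 99 - (1/2)q_I - q_D = 0, so q_D(q_I) = (99 - (1/2)q_I).
The leader anticipates this reaction. Substituting into P = 103 - 0.5Q gives P = 107/2 - (1/4)q_I, so π_I = (107/2 - (1/4)q_I)q_I - 4q_I.
Leader FOC: 99/2 - (1/2)q_I = 0, so q_I = 99.
Then q_D = (99 - (1/2)·99) = 99/2.
Total output Q = 297/2, so price P = 103 - (1/2)·(297/2) = 115/4.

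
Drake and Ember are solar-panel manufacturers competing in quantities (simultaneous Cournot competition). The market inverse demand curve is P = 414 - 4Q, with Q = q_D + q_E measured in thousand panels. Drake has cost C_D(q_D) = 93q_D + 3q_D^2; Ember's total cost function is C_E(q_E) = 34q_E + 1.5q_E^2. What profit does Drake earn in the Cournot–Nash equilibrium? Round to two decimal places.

1486.50

Drake's profit: π_D = (414 - 4Q)q_D - (93q_D + 3q_D²). Setting ∂π_D/∂q_D = 0: 321 - 14q_D - 4(q_E) = 0.
Ember's first-order condition: 380 - 11q_E - 4(q_D) = 0.
Rearranging gives the reaction functions q_D = (321 - 4q_E)/14 and q_E = (380 - 4q_D)/11.
Solving the pair: q_D = 14.5725, q_E = 29.2464.
Price P = 414 - 4·43.8188 = 238.7246.
Drake's profit: 238.7246·14.5725 - 93·14.5725 - 3·14.5725² = 1486.4969.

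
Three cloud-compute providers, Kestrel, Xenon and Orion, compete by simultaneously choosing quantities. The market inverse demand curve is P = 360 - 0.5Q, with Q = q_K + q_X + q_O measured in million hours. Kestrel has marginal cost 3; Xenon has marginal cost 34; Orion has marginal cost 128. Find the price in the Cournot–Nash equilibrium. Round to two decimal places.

131.25

Kestrel's profit: π_K = (360 - 0.5Q)q_K - (3q_K). Setting ∂π_K/∂q_K = 0: 357 - q_K - (1/2)(q_X + q_O) = 0.
Xenon's profit: π_X = (360 - 0.5Q)q_X - (34q_X). Setting ∂π_X/∂q_X = 0: 326 - q_X - (1/2)(q_K + q_O) = 0.
Orion's profit: π_O = (360 - 0.5Q)q_O - (128q_O). Setting ∂π_O/∂q_O = 0: 232 - q_O - (1/2)(q_K + q_X) = 0.
Adding the 3 conditions: 915 − Q − Q = 0, i.e. Q = 915/2.
Back-substituting: q_K = (357 − 915/4)/(1/2) = 513/2, q_X = (326 − 915/4)/(1/2) = 389/2, q_O = (232 − 915/4)/(1/2) = 13/2.
Total output Q = 915/2, so price P = 360 - (1/2)·(915/2) = 525/4.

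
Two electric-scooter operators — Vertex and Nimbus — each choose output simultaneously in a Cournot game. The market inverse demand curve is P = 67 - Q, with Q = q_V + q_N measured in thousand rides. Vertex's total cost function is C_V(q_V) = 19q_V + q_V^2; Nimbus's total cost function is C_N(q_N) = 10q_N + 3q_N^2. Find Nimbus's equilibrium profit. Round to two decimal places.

Vertex's profit: π_V = (67 - Q)q_V - (19q_V + q_V²). Setting ∂π_V/∂q_V = 0: 48 - 4q_V - (q_N) = 0.
Nimbus's profit: π_N = (67 - Q)q_N - (10q_N + 3q_N²). Setting ∂π_N/∂q_N = 0: 57 - 8q_N - (q_V) = 0.
Best responses: q_V = (48 - q_N)/4, q_N = (57 - q_V)/8.
Substituting one into the other gives q_V = 327/31 and q_N = 180/31.
Price P = 67 - 507/31 = 1570/31.
Nimbus's profit: (1570/31)·(180/31) - 10·(180/31) - 3(180/31)² = 134.8595.

134.86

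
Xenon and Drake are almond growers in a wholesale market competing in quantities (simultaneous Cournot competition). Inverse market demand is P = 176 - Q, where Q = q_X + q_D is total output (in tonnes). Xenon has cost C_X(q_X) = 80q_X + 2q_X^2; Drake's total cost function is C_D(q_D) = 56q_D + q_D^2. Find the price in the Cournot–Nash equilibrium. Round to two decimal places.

137.39

Xenon's profit: π_X = (176 - Q)q_X - (80q_X + 2q_X²). Setting ∂π_X/∂q_X = 0: 96 - 6q_X - (q_D) = 0.
Drake's first-order condition: 120 - 4q_D - (q_X) = 0.
Best responses: q_X = (96 - q_D)/6, q_D = (120 - q_X)/4.
Substituting one into the other gives q_X = 264/23 and q_D = 624/23.
Total output Q = 888/23, so price P = 176 - 888/23 = 137.3913.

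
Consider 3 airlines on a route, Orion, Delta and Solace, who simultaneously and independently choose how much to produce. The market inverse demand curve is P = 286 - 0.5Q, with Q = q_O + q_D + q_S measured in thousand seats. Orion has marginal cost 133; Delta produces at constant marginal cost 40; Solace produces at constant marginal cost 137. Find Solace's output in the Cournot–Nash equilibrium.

24

Orion's profit: π_O = (286 - 0.5Q)q_O - (133q_O). Setting ∂π_O/∂q_O = 0: 153 - q_O - (1/2)(q_D + q_S) = 0.
Delta's profit: π_D = (286 - 0.5Q)q_D - (40q_D). Setting ∂π_D/∂q_D = 0: 246 - q_D - (1/2)(q_O + q_S) = 0.
Solace's profit: π_S = (286 - 0.5Q)q_S - (137q_S). Setting ∂π_S/∂q_S = 0: 149 - q_S - (1/2)(q_O + q_D) = 0.
Summing all 3 equations gives 548 − 2Q = 0, hence Q = 274.
Back-substituting: q_O = (153 − 137)/(1/2) = 32, q_D = (246 − 137)/(1/2) = 218, q_S = (149 − 137)/(1/2) = 24.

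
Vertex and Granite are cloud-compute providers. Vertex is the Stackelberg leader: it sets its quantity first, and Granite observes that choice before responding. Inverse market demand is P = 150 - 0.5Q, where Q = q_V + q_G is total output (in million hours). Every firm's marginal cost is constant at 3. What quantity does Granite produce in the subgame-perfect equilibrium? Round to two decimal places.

The follower Granite best-responds to any q_V: π_G = (150 - 0.5Q)q_G - 3q_G.
Follower FOC: 147 - (1/2)q_V - q_G = 0, so q_G(q_V) = (147 - (1/2)q_V).
Vertex substitutes q_G(q_V) into its own profit: π_V = q_V(150 - (1/2)q_V - (147 - (1/2)q_V)/2) - 3q_V = (153/2 - (1/4)q_V)q_V - 3q_V.
Maximising: ∂π_V/∂q_V = 147/2 - (1/2)q_V = 0, giving q_V = 147.
Then q_G = (147 - (1/2)·147) = 147/2.

73.50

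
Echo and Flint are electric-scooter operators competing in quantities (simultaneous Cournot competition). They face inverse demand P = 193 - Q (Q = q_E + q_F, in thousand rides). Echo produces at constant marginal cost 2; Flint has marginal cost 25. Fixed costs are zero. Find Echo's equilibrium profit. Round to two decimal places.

Echo's profit: π_E = (193 - Q)q_E - (2q_E). Setting ∂π_E/∂q_E = 0: 191 - 2q_E - (q_F) = 0.
Flint's profit: π_F = (193 - Q)q_F - (25q_F). Setting ∂π_F/∂q_F = 0: 168 - 2q_F - (q_E) = 0.
So q_E = (191 - q_F)/2 and q_F = (168 - q_E)/2.
Solving the pair: q_E = 214/3, q_F = 145/3.
Price P = 193 - 359/3 = 220/3.
Echo's profit: (220/3 - 2)·(214/3) = 5088.4444.

5088.44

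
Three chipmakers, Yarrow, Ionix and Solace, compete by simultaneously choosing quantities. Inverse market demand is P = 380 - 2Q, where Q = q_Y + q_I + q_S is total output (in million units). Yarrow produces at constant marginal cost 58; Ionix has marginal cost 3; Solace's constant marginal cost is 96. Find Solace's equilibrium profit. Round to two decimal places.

731.53

Yarrow's profit: π_Y = (380 - 2Q)q_Y - (58q_Y). Setting ∂π_Y/∂q_Y = 0: 322 - 4q_Y - 2(q_I + q_S) = 0.
Ionix's first-order condition: 377 - 4q_I - 2(q_Y + q_S) = 0.
Solace's profit: π_S = (380 - 2Q)q_S - (96q_S). Setting ∂π_S/∂q_S = 0: 284 - 4q_S - 2(q_Y + q_I) = 0.
Adding the 3 first-order conditions: 983 − 8Q = 0, so Q = 983/8.
Back-substituting: q_Y = (322 − 983/4)/2 = 305/8, q_I = (377 − 983/4)/2 = 525/8, q_S = (284 − 983/4)/2 = 153/8.
Price P = 380 - 2·(983/8) = 537/4.
Solace's profit: (537/4 - 96)·(153/8) = 731.5313.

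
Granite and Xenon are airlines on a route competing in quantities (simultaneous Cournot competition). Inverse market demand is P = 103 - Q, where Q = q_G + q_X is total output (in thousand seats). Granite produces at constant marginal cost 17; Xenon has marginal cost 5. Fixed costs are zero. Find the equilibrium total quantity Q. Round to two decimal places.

Granite's profit: π_G = (103 - Q)q_G - (17q_G). Setting ∂π_G/∂q_G = 0: 86 - 2q_G - (q_X) = 0.
Xenon's profit: π_X = (103 - Q)q_X - (5q_X). Setting ∂π_X/∂q_X = 0: 98 - 2q_X - (q_G) = 0.
Best responses: q_G = (86 - q_X)/2, q_X = (98 - q_G)/2.
Solving the pair: q_G = 74/3, q_X = 110/3.
Total output Q = 74/3 + 110/3 = 184/3.

61.33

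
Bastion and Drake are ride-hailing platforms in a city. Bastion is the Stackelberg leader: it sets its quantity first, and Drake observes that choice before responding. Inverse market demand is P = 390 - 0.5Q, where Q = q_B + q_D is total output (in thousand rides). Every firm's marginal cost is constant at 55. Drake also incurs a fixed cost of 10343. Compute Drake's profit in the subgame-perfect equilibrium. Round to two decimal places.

3685.13

Solve by backward induction. Given q_B, the follower Drake maximises π_D = (390 - (1/2)q_B - (1/2)q_D)q_D - 55q_D.
Follower FOC: 335 - (1/2)q_B - q_D = 0, so q_D(q_B) = (335 - (1/2)q_B).
Bastion substitutes q_D(q_B) into its own profit: π_B = q_B(390 - (1/2)q_B - (335 - (1/2)q_B)/2) - 55q_B = (445/2 - (1/4)q_B)q_B - 55q_B.
Maximising: ∂π_B/∂q_B = 335/2 - (1/2)q_B = 0, giving q_B = 335.
Then q_D = (335 - (1/2)·335) = 335/2.
Price P = 390 - (1/2)·(1005/2) = 555/4.
Drake's profit: (555/4 - 55)·(335/2) - 10343 = 3685.1250.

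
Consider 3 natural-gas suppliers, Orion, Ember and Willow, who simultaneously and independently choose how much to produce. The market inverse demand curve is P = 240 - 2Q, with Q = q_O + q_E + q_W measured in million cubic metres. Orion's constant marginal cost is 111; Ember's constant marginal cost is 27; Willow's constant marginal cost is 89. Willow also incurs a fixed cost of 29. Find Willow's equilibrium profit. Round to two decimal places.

356.03

Orion's profit: π_O = (240 - 2Q)q_O - (111q_O). Setting ∂π_O/∂q_O = 0: 129 - 4q_O - 2(q_E + q_W) = 0.
Ember's first-order condition: 213 - 4q_E - 2(q_O + q_W) = 0.
Willow's profit: π_W = (240 - 2Q)q_W - (89q_W). Setting ∂π_W/∂q_W = 0: 151 - 4q_W - 2(q_O + q_E) = 0.
Adding the 3 first-order conditions: 493 − 8Q = 0, so Q = 493/8.
Back-substituting: q_O = (129 − 493/4)/2 = 23/8, q_E = (213 − 493/4)/2 = 359/8, q_W = (151 − 493/4)/2 = 111/8.
Price P = 240 - 2·(493/8) = 467/4.
Willow's profit: (467/4 - 89)·(111/8) - 29 = 356.0313.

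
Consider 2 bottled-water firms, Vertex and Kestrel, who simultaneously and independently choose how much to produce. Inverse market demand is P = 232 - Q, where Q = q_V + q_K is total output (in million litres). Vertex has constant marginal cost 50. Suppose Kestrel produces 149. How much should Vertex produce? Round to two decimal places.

16.50

With the rival's output fixed at 149, Vertex's profit is π_V = (232 - 149 - q_V)q_V - (50q_V) = (83 - q_V)q_V - (50q_V).
∂π_V/∂q_V = 33 - 2q_V = 0, so q_V = 33/2.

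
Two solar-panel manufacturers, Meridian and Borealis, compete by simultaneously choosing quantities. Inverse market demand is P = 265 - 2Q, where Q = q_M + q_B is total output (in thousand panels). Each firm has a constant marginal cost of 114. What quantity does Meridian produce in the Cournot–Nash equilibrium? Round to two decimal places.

25.17

Each firm earns π_i = (265 - 2Q)q_i - 114q_i.
Setting ∂π_i/∂q_i = 0 with rivals' quantities fixed: 151 - 4q_i - 2q_j = 0.
With identical firms every q_j equals q_i, so q_j = q_i and 151 = 6q_i, giving q_i = 151/6.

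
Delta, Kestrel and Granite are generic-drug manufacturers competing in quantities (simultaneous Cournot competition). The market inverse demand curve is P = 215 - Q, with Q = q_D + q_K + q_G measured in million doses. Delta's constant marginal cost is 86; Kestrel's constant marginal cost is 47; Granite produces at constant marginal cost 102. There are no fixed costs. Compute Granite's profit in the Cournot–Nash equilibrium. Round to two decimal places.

110.25

Delta's profit: π_D = (215 - Q)q_D - (86q_D). Setting ∂π_D/∂q_D = 0: 129 - 2q_D - (q_K + q_G) = 0.
Kestrel's first-order condition: 168 - 2q_K - (q_D + q_G) = 0.
Granite's profit: π_G = (215 - Q)q_G - (102q_G). Setting ∂π_G/∂q_G = 0: 113 - 2q_G - (q_D + q_K) = 0.
Adding the 3 first-order conditions: 410 − 4Q = 0, so Q = 205/2.
Back-substituting: q_D = (129 − 205/2) = 53/2, q_K = (168 − 205/2) = 131/2, q_G = (113 − 205/2) = 21/2.
Price P = 215 - 205/2 = 225/2.
Granite's profit: (225/2 - 102)·(21/2) = 441/4.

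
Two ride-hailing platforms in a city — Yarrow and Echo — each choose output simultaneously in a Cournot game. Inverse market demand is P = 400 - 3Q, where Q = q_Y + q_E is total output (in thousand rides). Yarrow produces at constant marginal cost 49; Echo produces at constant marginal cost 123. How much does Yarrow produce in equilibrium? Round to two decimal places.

Yarrow's profit: π_Y = (400 - 3Q)q_Y - (49q_Y). Setting ∂π_Y/∂q_Y = 0: 351 - 6q_Y - 3(q_E) = 0.
Echo's first-order condition: 277 - 6q_E - 3(q_Y) = 0.
So q_Y = (351 - 3q_E)/6 and q_E = (277 - 3q_Y)/6.
Solving the pair: q_Y = 425/9, q_E = 203/9.

47.22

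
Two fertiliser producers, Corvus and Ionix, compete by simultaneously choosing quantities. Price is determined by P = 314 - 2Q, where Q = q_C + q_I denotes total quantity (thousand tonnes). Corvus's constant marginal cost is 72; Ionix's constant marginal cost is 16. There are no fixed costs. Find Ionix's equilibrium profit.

6962

Corvus's profit: π_C = (314 - 2Q)q_C - (72q_C). Setting ∂π_C/∂q_C = 0: 242 - 4q_C - 2(q_I) = 0.
Ionix's first-order condition: 298 - 4q_I - 2(q_C) = 0.
Best responses: q_C = (242 - 2q_I)/4, q_I = (298 - 2q_C)/4.
Solving the pair: q_C = 31, q_I = 59.
Price P = 314 - 2·90 = 134.
Ionix's profit: (134 - 16)·59 = 6962.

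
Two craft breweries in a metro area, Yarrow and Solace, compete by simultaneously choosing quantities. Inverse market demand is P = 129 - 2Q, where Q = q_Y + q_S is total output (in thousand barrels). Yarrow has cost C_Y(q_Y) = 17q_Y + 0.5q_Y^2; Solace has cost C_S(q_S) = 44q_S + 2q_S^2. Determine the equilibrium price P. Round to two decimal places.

77.50

Yarrow's profit: π_Y = (129 - 2Q)q_Y - (17q_Y + (1/2)q_Y²). Setting ∂π_Y/∂q_Y = 0: 112 - 5q_Y - 2(q_S) = 0.
Solace's profit: π_S = (129 - 2Q)q_S - (44q_S + 2q_S²). Setting ∂π_S/∂q_S = 0: 85 - 8q_S - 2(q_Y) = 0.
Rearranging gives the reaction functions q_Y = (112 - 2q_S)/5 and q_S = (85 - 2q_Y)/8.
Solving the pair: q_Y = 121/6, q_S = 67/12.
Total output Q = 103/4, so price P = 129 - 2·(103/4) = 155/2.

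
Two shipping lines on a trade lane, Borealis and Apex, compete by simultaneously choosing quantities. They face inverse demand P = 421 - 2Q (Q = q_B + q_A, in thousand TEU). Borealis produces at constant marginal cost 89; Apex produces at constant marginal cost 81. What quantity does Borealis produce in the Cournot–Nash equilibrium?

Borealis's profit: π_B = (421 - 2Q)q_B - (89q_B). Setting ∂π_B/∂q_B = 0: 332 - 4q_B - 2(q_A) = 0.
Apex's profit: π_A = (421 - 2Q)q_A - (81q_A). Setting ∂π_A/∂q_A = 0: 340 - 4q_A - 2(q_B) = 0.
Rearranging gives the reaction functions q_B = (332 - 2q_A)/4 and q_A = (340 - 2q_B)/4.
Solving the pair: q_B = 54, q_A = 58.

54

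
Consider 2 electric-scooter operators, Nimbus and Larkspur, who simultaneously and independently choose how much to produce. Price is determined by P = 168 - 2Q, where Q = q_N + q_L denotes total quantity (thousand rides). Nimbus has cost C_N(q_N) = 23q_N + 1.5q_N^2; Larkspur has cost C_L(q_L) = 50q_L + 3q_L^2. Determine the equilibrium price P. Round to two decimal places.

114.97

Nimbus's profit: π_N = (168 - 2Q)q_N - (23q_N + (3/2)q_N²). Setting ∂π_N/∂q_N = 0: 145 - 7q_N - 2(q_L) = 0.
Larkspur's first-order condition: 118 - 10q_L - 2(q_N) = 0.
So q_N = (145 - 2q_L)/7 and q_L = (118 - 2q_N)/10.
Substituting one into the other gives q_N = 607/33 and q_L = 268/33.
Total output Q = 875/33, so price P = 168 - 2·(875/33) = 114.9697.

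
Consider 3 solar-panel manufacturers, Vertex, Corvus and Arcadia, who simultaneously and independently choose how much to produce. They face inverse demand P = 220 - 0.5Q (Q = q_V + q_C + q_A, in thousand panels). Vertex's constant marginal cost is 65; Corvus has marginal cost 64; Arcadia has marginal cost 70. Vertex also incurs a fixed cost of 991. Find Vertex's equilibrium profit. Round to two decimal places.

Vertex's profit: π_V = (220 - 0.5Q)q_V - (65q_V). Setting ∂π_V/∂q_V = 0: 155 - q_V - (1/2)(q_C + q_A) = 0.
Corvus's first-order condition: 156 - q_C - (1/2)(q_V + q_A) = 0.
Arcadia's first-order condition: 150 - q_A - (1/2)(q_V + q_C) = 0.
Summing all 3 equations gives 461 − 2Q = 0, hence Q = 461/2.
Back-substituting: q_V = (155 − 461/4)/(1/2) = 159/2, q_C = (156 − 461/4)/(1/2) = 163/2, q_A = (150 − 461/4)/(1/2) = 139/2.
Price P = 220 - (1/2)·(461/2) = 419/4.
Vertex's profit: (419/4 - 65)·(159/2) - 991 = 2169.1250.

2169.13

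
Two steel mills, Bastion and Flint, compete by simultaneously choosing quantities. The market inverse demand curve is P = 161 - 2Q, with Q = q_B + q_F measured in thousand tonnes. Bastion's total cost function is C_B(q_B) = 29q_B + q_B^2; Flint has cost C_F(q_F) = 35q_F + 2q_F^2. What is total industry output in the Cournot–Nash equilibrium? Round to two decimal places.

29.45

Bastion's profit: π_B = (161 - 2Q)q_B - (29q_B + q_B²). Setting ∂π_B/∂q_B = 0: 132 - 6q_B - 2(q_F) = 0.
Flint's profit: π_F = (161 - 2Q)q_F - (35q_F + 2q_F²). Setting ∂π_F/∂q_F = 0: 126 - 8q_F - 2(q_B) = 0.
Rearranging gives the reaction functions q_B = (132 - 2q_F)/6 and q_F = (126 - 2q_B)/8.
Solving the pair: q_B = 201/11, q_F = 123/11.
Total output Q = 201/11 + 123/11 = 324/11.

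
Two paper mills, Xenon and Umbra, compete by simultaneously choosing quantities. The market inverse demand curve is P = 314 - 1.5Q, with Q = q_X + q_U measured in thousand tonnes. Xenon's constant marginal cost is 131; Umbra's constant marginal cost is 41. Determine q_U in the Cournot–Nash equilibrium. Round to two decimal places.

80.67

Xenon's profit: π_X = (314 - 1.5Q)q_X - (131q_X). Setting ∂π_X/∂q_X = 0: 183 - 3q_X - (3/2)(q_U) = 0.
Umbra's profit: π_U = (314 - 1.5Q)q_U - (41q_U). Setting ∂π_U/∂q_U = 0: 273 - 3q_U - (3/2)(q_X) = 0.
Best responses: q_X = (183 - (3/2)q_U)/3, q_U = (273 - (3/2)q_X)/3.
Solving the pair: q_X = 62/3, q_U = 242/3.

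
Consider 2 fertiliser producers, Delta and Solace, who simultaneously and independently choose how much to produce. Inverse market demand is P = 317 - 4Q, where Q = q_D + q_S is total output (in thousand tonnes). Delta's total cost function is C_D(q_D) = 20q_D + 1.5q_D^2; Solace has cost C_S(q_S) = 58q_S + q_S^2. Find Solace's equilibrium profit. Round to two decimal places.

Delta's profit: π_D = (317 - 4Q)q_D - (20q_D + (3/2)q_D²). Setting ∂π_D/∂q_D = 0: 297 - 11q_D - 4(q_S) = 0.
Solace's profit: π_S = (317 - 4Q)q_S - (58q_S + q_S²). Setting ∂π_S/∂q_S = 0: 259 - 10q_S - 4(q_D) = 0.
Rearranging gives the reaction functions q_D = (297 - 4q_S)/11 and q_S = (259 - 4q_D)/10.
Substituting one into the other gives q_D = 967/47 and q_S = 1661/94.
Price P = 317 - 4·38.2447 = 164.0213.
Solace's profit: 164.0213·(1661/94) - 58·(1661/94) - (1661/94)² = 1561.1821.

1561.18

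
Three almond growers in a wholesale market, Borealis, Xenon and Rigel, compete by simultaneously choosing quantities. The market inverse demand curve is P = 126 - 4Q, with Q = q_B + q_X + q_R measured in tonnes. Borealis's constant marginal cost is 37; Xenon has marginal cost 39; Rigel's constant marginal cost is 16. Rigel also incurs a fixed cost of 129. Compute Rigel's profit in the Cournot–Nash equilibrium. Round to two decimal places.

241.56

Borealis's profit: π_B = (126 - 4Q)q_B - (37q_B). Setting ∂π_B/∂q_B = 0: 89 - 8q_B - 4(q_X + q_R) = 0.
Xenon's profit: π_X = (126 - 4Q)q_X - (39q_X). Setting ∂π_X/∂q_X = 0: 87 - 8q_X - 4(q_B + q_R) = 0.
Rigel's profit: π_R = (126 - 4Q)q_R - (16q_R). Setting ∂π_R/∂q_R = 0: 110 - 8q_R - 4(q_B + q_X) = 0.
Adding the 3 first-order conditions: 286 − 16Q = 0, so Q = 143/8.
Back-substituting: q_B = (89 − 143/2)/4 = 35/8, q_X = (87 − 143/2)/4 = 31/8, q_R = (110 − 143/2)/4 = 77/8.
Price P = 126 - 4·(143/8) = 109/2.
Rigel's profit: (109/2 - 16)·(77/8) - 129 = 241.5625.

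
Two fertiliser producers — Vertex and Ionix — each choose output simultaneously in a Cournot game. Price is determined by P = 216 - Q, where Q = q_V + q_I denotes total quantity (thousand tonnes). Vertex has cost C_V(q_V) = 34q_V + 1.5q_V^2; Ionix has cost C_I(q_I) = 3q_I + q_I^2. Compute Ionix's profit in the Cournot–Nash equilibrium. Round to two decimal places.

4319.61

Vertex's profit: π_V = (216 - Q)q_V - (34q_V + (3/2)q_V²). Setting ∂π_V/∂q_V = 0: 182 - 5q_V - (q_I) = 0.
Ionix's profit: π_I = (216 - Q)q_I - (3q_I + q_I²). Setting ∂π_I/∂q_I = 0: 213 - 4q_I - (q_V) = 0.
So q_V = (182 - q_I)/5 and q_I = (213 - q_V)/4.
Substituting one into the other gives q_V = 515/19 and q_I = 883/19.
Price P = 216 - 1398/19 = 142.4211.
Ionix's profit: 142.4211·(883/19) - 3·(883/19) - (883/19)² = 4319.6066.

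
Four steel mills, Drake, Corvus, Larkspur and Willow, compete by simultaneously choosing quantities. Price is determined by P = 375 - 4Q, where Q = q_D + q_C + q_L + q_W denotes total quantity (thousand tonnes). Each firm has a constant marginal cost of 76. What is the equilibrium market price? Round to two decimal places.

135.80

Each firm earns π_i = (375 - 4Q)q_i - 76q_i.
First-order condition (treating rivals' output as given): 299 - 8q_i - 4·Σ_{j≠i} q_j = 0.
By symmetry each firm produces the same amount; substituting Σ_{j≠i} q_j = 3q_i yields q_i = 299/20.
Total output Q = 299/5, so price P = 375 - 4·(299/5) = 679/5.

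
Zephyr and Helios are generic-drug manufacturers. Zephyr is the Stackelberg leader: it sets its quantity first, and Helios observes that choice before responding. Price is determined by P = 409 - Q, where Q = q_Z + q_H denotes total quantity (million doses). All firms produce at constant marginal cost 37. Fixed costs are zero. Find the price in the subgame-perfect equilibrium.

Solve by backward induction. Given q_Z, the follower Helios maximises π_H = (409 - q_Z - q_H)q_H - 37q_H.
∂π_H/∂q_H = 372 - q_Z - 2q_H = 0 gives the reaction function q_H = (372 - q_Z)/2.
Zephyr substitutes q_H(q_Z) into its own profit: π_Z = q_Z(409 - q_Z - (372 - q_Z)/2) - 37q_Z = (223 - (1/2)q_Z)q_Z - 37q_Z.
Maximising: ∂π_Z/∂q_Z = 186 - q_Z = 0, giving q_Z = 186.
Then q_H = (372 - 186)/2 = 93.
Total output Q = 279, so price P = 409 - 279 = 130.

130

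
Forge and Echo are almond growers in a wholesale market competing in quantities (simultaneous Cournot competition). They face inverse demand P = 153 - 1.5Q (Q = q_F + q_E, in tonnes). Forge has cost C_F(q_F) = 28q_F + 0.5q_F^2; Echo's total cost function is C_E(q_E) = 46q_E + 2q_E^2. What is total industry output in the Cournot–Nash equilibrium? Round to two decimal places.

Forge's profit: π_F = (153 - 1.5Q)q_F - (28q_F + (1/2)q_F²). Setting ∂π_F/∂q_F = 0: 125 - 4q_F - (3/2)(q_E) = 0.
Echo's first-order condition: 107 - 7q_E - (3/2)(q_F) = 0.
Rearranging gives the reaction functions q_F = (125 - (3/2)q_E)/4 and q_E = (107 - (3/2)q_F)/7.
Solving the pair: q_F = 27.7476, q_E = 962/103.
Total output Q = 27.7476 + 962/103 = 37.0874.

37.09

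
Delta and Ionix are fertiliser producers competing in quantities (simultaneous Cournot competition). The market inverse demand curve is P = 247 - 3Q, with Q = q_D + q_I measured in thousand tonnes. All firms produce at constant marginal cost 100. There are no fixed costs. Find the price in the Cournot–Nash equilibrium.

149

Each firm earns π_i = (247 - 3Q)q_i - 100q_i.
First-order condition (treating rivals' output as given): 147 - 6q_i - 3q_j = 0.
With identical firms every q_j equals q_i, so q_j = q_i and 147 = 9q_i, giving q_i = 49/3.
Total output Q = 98/3, so price P = 247 - 3·(98/3) = 149.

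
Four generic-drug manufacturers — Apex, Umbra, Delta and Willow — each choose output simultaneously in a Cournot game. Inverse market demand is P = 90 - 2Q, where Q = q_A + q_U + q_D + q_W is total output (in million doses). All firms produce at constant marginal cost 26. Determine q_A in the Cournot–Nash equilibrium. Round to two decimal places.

6.40

Each firm earns π_i = (90 - 2Q)q_i - 26q_i.
Setting ∂π_i/∂q_i = 0 with rivals' quantities fixed: 64 - 4q_i - 2·Σ_{j≠i} q_j = 0.
By symmetry each firm produces the same amount; substituting Σ_{j≠i} q_j = 3q_i yields q_i = 64/10 = 32/5.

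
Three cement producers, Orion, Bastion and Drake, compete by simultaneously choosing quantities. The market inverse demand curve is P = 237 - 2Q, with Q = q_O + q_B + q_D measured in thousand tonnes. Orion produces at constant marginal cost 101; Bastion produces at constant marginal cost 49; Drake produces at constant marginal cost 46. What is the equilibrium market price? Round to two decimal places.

108.25

Orion's profit: π_O = (237 - 2Q)q_O - (101q_O). Setting ∂π_O/∂q_O = 0: 136 - 4q_O - 2(q_B + q_D) = 0.
Bastion's profit: π_B = (237 - 2Q)q_B - (49q_B). Setting ∂π_B/∂q_B = 0: 188 - 4q_B - 2(q_O + q_D) = 0.
Drake's profit: π_D = (237 - 2Q)q_D - (46q_D). Setting ∂π_D/∂q_D = 0: 191 - 4q_D - 2(q_O + q_B) = 0.
Adding the 3 conditions: 515 − 4Q − 4Q = 0, i.e. Q = 515/8.
Back-substituting: q_O = (136 − 515/4)/2 = 29/8, q_B = (188 − 515/4)/2 = 237/8, q_D = (191 − 515/4)/2 = 249/8.
Total output Q = 515/8, so price P = 237 - 2·(515/8) = 433/4.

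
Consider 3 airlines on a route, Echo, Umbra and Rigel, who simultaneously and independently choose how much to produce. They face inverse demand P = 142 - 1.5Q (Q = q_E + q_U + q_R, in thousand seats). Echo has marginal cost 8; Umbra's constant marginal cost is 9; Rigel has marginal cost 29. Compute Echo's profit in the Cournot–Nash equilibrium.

1014

Echo's profit: π_E = (142 - 1.5Q)q_E - (8q_E). Setting ∂π_E/∂q_E = 0: 134 - 3q_E - (3/2)(q_U + q_R) = 0.
Umbra's first-order condition: 133 - 3q_U - (3/2)(q_E + q_R) = 0.
Rigel's first-order condition: 113 - 3q_R - (3/2)(q_E + q_U) = 0.
Adding the 3 conditions: 380 − 3Q − 3Q = 0, i.e. Q = 190/3.
Back-substituting: q_E = (134 − 95)/(3/2) = 26, q_U = (133 − 95)/(3/2) = 76/3, q_R = (113 − 95)/(3/2) = 12.
Price P = 142 - (3/2)·(190/3) = 47.
Echo's profit: (47 - 8)·26 = 1014.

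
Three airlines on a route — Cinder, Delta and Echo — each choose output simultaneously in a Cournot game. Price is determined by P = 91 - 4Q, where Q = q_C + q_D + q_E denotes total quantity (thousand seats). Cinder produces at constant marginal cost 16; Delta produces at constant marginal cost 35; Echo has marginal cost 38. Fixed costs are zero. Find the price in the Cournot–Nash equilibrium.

45

Cinder's profit: π_C = (91 - 4Q)q_C - (16q_C). Setting ∂π_C/∂q_C = 0: 75 - 8q_C - 4(q_D + q_E) = 0.
Delta's first-order condition: 56 - 8q_D - 4(q_C + q_E) = 0.
Echo's first-order condition: 53 - 8q_E - 4(q_C + q_D) = 0.
Adding the 3 conditions: 184 − 8Q − 8Q = 0, i.e. Q = 23/2.
Back-substituting: q_C = (75 − 46)/4 = 29/4, q_D = (56 − 46)/4 = 5/2, q_E = (53 − 46)/4 = 7/4.
Total output Q = 23/2, so price P = 91 - 4·(23/2) = 45.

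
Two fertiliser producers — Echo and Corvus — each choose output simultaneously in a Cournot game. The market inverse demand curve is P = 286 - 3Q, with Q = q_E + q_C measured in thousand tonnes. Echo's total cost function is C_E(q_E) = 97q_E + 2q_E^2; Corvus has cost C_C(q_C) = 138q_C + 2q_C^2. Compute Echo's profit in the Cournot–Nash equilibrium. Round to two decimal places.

1262.48

Echo's profit: π_E = (286 - 3Q)q_E - (97q_E + 2q_E²). Setting ∂π_E/∂q_E = 0: 189 - 10q_E - 3(q_C) = 0.
Corvus's first-order condition: 148 - 10q_C - 3(q_E) = 0.
So q_E = (189 - 3q_C)/10 and q_C = (148 - 3q_E)/10.
Solving the pair: q_E = 1446/91, q_C = 913/91.
Price P = 286 - 3·(337/13) = 208.2308.
Echo's profit: 208.2308·(1446/91) - 97·(1446/91) - 2(1446/91)² = 1262.4780.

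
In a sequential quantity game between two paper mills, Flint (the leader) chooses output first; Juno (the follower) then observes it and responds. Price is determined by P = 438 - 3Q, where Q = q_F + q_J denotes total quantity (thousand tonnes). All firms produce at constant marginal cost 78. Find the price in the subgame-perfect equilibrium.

Solve by backward induction. Given q_F, the follower Juno maximises π_J = (438 - 3q_F - 3q_J)q_J - 78q_J.
Setting the follower's marginal profit to zero, 360 - 3q_F - 6q_J = 0, i.e. q_J = (360 - 3q_F)/6.
Flint substitutes q_J(q_F) into its own profit: π_F = q_F(438 - 3q_F - (360 - 3q_F)/2) - 78q_F = (258 - (3/2)q_F)q_F - 78q_F.
Maximising: ∂π_F/∂q_F = 180 - 3q_F = 0, giving q_F = 60.
Then q_J = (360 - 3·60)/6 = 30.
Total output Q = 90, so price P = 438 - 3·90 = 168.

168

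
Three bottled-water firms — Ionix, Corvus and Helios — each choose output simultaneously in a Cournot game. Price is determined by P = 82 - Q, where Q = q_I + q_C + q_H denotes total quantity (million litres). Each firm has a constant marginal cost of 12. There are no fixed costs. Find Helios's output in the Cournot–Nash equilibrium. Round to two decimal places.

A representative firm's profit is π_i = q_i(82 - Q) - 12q_i.
First-order condition (treating rivals' output as given): 70 - 2q_i - Σ_{j≠i} q_j = 0.
By symmetry each firm produces the same amount; substituting Σ_{j≠i} q_j = 2q_i yields q_i = 70/4 = 35/2.

17.50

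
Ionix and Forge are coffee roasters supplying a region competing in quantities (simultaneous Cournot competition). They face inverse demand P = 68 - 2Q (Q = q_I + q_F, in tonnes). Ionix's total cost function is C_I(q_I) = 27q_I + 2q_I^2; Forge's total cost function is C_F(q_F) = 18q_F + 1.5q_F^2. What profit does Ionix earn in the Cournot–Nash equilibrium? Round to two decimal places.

51.73

Ionix's profit: π_I = (68 - 2Q)q_I - (27q_I + 2q_I²). Setting ∂π_I/∂q_I = 0: 41 - 8q_I - 2(q_F) = 0.
Forge's first-order condition: 50 - 7q_F - 2(q_I) = 0.
So q_I = (41 - 2q_F)/8 and q_F = (50 - 2q_I)/7.
Substituting one into the other gives q_I = 187/52 and q_F = 159/26.
Price P = 68 - 2·(505/52) = 1263/26.
Ionix's profit: (1263/26)·(187/52) - 27·(187/52) - 2(187/52)² = 51.7293.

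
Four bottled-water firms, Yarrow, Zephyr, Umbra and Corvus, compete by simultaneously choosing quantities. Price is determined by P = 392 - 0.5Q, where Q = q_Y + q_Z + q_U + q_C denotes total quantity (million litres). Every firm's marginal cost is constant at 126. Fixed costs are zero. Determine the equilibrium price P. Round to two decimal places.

179.20

Each firm earns π_i = (392 - 0.5Q)q_i - 126q_i.
First-order condition (treating rivals' output as given): 266 - q_i - (1/2)·Σ_{j≠i} q_j = 0.
With identical firms every q_j equals q_i, so Σ_{j≠i} q_j = 3q_i and 266 = (5/2)q_i, giving q_i = 532/5.
Total output Q = 425.6000, so price P = 392 - (1/2)·425.6000 = 896/5.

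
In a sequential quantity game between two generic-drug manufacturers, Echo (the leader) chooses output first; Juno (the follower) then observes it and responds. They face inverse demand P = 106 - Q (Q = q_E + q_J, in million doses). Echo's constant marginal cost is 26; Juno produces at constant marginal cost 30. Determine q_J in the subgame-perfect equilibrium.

17

The follower Juno best-responds to any q_E: π_J = (106 - Q)q_J - 30q_J.
Follower FOC: 76 - q_E - 2q_J = 0, so q_J(q_E) = (76 - q_E)/2.
The leader anticipates this reaction. Substituting into P = 106 - Q gives P = 68 - (1/2)q_E, so π_E = (68 - (1/2)q_E)q_E - 26q_E.
The leader's first-order condition 42 - q_E = 0 yields q_E = 42.
Then q_J = (76 - 42)/2 = 17.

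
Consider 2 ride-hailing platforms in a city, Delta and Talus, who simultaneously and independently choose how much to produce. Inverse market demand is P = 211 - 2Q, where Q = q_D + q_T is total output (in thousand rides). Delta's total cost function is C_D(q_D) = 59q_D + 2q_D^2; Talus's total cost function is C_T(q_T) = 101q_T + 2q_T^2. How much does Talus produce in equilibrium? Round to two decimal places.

9.60

Delta's profit: π_D = (211 - 2Q)q_D - (59q_D + 2q_D²). Setting ∂π_D/∂q_D = 0: 152 - 8q_D - 2(q_T) = 0.
Talus's profit: π_T = (211 - 2Q)q_T - (101q_T + 2q_T²). Setting ∂π_T/∂q_T = 0: 110 - 8q_T - 2(q_D) = 0.
Best responses: q_D = (152 - 2q_T)/8, q_T = (110 - 2q_D)/8.
Solving the pair: q_D = 83/5, q_T = 48/5.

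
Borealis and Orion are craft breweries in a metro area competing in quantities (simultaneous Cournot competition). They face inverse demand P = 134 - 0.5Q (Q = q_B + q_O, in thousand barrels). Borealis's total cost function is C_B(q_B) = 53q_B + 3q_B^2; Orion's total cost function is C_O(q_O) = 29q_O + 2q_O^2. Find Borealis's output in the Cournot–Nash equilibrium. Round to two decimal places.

10.14

Borealis's profit: π_B = (134 - 0.5Q)q_B - (53q_B + 3q_B²). Setting ∂π_B/∂q_B = 0: 81 - 7q_B - (1/2)(q_O) = 0.
Orion's first-order condition: 105 - 5q_O - (1/2)(q_B) = 0.
Rearranging gives the reaction functions q_B = (81 - (1/2)q_O)/7 and q_O = (105 - (1/2)q_B)/5.
Substituting one into the other gives q_B = 1410/139 and q_O = 19.9856.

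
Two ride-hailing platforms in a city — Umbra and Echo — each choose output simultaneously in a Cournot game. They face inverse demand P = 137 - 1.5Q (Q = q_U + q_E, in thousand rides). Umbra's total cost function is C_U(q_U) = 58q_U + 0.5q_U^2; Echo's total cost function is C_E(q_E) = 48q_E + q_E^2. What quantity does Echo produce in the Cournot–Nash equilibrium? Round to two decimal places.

Umbra's profit: π_U = (137 - 1.5Q)q_U - (58q_U + (1/2)q_U²). Setting ∂π_U/∂q_U = 0: 79 - 4q_U - (3/2)(q_E) = 0.
Echo's profit: π_E = (137 - 1.5Q)q_E - (48q_E + q_E²). Setting ∂π_E/∂q_E = 0: 89 - 5q_E - (3/2)(q_U) = 0.
Best responses: q_U = (79 - (3/2)q_E)/4, q_E = (89 - (3/2)q_U)/5.
Solving the pair: q_U = 1046/71, q_E = 950/71.

13.38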